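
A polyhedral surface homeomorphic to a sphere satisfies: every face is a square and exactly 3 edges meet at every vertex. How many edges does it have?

12

Each face has 4 edges and each edge borders two faces, so 2E = 4F.
Each vertex has degree 3, so 3V = 2E and hence V = 4F/3.
Euler: V − E + F = 2 ⇒ (4F/3) − (4F/2) + F = 2.
Multiply by 6: (8 − 12 + 6)F = 12, i.e. 2F = 12.
So F = 6, E = 4·6/2 = 12, V = 4·6/3 = 8.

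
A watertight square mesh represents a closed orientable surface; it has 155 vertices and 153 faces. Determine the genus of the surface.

Every face is a square, so 2E = 4·153 = 612, giving E = 306.
χ = V − E + F = 155 − 306 + 153 = 2.
For a closed orientable surface χ = 2 − 2g, so g = (2 − (2))/2 = 0.

0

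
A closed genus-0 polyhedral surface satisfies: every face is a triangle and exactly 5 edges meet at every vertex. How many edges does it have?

30

Each face has 3 edges and each edge borders two faces, so 2E = 3F.
Each vertex has degree 5, so 5V = 2E and hence V = 3F/5.
Euler: V − E + F = 2 ⇒ (3F/5) − (3F/2) + F = 2.
Multiply by 10: (6 − 15 + 10)F = 20, i.e. 1F = 20.
So F = 20, E = 3·20/2 = 30, V = 3·20/5 = 12.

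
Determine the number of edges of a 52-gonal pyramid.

A pyramid on an n-gon base has one n-gon and n triangles: V = 52 + 1 = 53, E = 2·52 = 104, F = 52 + 1 = 53.

104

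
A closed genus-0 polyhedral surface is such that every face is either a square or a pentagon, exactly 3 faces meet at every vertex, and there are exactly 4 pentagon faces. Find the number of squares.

4

Let x be the number of squares; then F = 4 + x.
Edge–face incidences: 2E = 5·4 + 4·x = 20 + 4x.
Every vertex has degree 3, so 3V = 2E.
Euler: V − E + F = 2 ⇒ (2E)/3 − E + (4 + x) = 2.
Multiply by 6: 2·(2E) − 3·(2E) + 6·(4 + x) = 12, i.e. 24 + 6x − (20 + 4x) = 12.
Collecting terms: 2x + 4 = 12, so 2x = 8, so x = 4.
Then 2E = 20 + 4·4 = 36, so E = 18, V = 2E/3 = 12, F = 4 + 4 = 8.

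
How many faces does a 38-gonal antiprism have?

78

An antiprism on an n-gon has two n-gon caps and 2n triangles: V = 2·38 = 76, E = 4·38 = 152, F = 2·38 + 2 = 78.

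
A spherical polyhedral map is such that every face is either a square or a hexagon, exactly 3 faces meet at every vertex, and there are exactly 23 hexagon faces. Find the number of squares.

Let x be the number of squares; then F = 23 + x.
Edge–face incidences: 2E = 6·23 + 4·x = 138 + 4x.
Every vertex has degree 3, so 3V = 2E.
Euler: V − E + F = 2 ⇒ (2E)/3 − E + (23 + x) = 2.
Multiply by 6: 2·(2E) − 3·(2E) + 6·(23 + x) = 12, i.e. 138 + 6x − (138 + 4x) = 12.
Collecting terms: 2x = 12, so x = 6.
Then 2E = 138 + 4·6 = 162, so E = 81, V = 2E/3 = 54, F = 23 + 6 = 29.

6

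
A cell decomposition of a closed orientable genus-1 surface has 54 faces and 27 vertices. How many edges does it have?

For a closed orientable surface of genus 1, χ = 2 − 2·1 = 0.
E = V + F − (0) = 27 + 54 − (0) = 81.

81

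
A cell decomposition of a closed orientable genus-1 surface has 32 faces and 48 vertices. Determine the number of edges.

80

For a closed orientable surface of genus 1, χ = 2 − 2·1 = 0.
E = V + F − (0) = 48 + 32 − (0) = 80.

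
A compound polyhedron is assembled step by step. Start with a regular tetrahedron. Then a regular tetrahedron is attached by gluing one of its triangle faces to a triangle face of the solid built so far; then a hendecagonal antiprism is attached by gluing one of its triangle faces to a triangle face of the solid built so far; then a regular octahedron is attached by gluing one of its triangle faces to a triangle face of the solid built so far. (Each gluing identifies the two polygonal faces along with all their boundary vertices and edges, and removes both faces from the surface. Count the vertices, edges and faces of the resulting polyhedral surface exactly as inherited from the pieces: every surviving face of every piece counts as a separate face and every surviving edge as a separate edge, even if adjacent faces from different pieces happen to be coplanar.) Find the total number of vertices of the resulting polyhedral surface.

A regular tetrahedron: V=4, E=6, F=4.
Attach a regular tetrahedron (V=4, E=6, F=4) along a 3-gon: merge 3 vertices and 3 edges, delete both glued faces → V=5, E=9, F=6.
Attach a hendecagonal antiprism (V=22, E=44, F=24) along a 3-gon: merge 3 vertices and 3 edges, delete both glued faces → V=24, E=50, F=28.
Attach a regular octahedron (V=6, E=12, F=8) along a 3-gon: merge 3 vertices and 3 edges, delete both glued faces → V=27, E=59, F=34.
Check: V − E + F = 27 − 59 + 34 = 2.

27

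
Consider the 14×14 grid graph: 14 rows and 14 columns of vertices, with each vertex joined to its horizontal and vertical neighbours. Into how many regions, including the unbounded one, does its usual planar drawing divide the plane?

170

The grid has V = 14·14 = 196 vertices and E = 14·13 + 14·13 = 364 edges.
F = 2 − V + E = 2 − 196 + 364 = 170.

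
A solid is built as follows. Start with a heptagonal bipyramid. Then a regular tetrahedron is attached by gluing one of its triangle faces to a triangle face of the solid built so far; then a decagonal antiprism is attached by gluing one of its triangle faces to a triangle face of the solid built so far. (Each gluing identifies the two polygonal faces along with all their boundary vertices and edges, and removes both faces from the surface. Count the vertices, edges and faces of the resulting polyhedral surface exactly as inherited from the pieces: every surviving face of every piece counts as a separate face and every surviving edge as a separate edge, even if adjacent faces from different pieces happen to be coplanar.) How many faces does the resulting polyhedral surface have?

A heptagonal bipyramid: V=9, E=21, F=14.
Attach a regular tetrahedron (V=4, E=6, F=4) along a 3-gon: merge 3 vertices and 3 edges, delete both glued faces → V=10, E=24, F=16.
Attach a decagonal antiprism (V=20, E=40, F=22) along a 3-gon: merge 3 vertices and 3 edges, delete both glued faces → V=27, E=61, F=36.
Check: V − E + F = 27 − 61 + 36 = 2.

36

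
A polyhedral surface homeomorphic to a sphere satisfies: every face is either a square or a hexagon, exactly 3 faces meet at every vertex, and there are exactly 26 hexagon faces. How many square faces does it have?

6

Let x be the number of squares; then F = 26 + x.
Edge–face incidences: 2E = 6·26 + 4·x = 156 + 4x.
Every vertex has degree 3, so 3V = 2E.
Euler: V − E + F = 2 ⇒ (2E)/3 − E + (26 + x) = 2.
Multiply by 6: 2·(2E) − 3·(2E) + 6·(26 + x) = 12, i.e. 156 + 6x − (156 + 4x) = 12.
Collecting terms: 2x = 12, so x = 6.
Then 2E = 156 + 4·6 = 180, so E = 90, V = 2E/3 = 60, F = 26 + 6 = 32.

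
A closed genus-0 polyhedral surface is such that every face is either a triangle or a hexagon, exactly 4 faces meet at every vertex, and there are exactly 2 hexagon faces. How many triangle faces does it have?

Let x be the number of triangles; then F = 2 + x.
Edge–face incidences: 2E = 6·2 + 3·x = 12 + 3x.
Every vertex has degree 4, so 4V = 2E.
Euler: V − E + F = 2 ⇒ (2E)/4 − E + (2 + x) = 2.
Multiply by 8: 2·(2E) − 4·(2E) + 8·(2 + x) = 16, i.e. 16 + 8x − 2·(12 + 3x) = 16.
Collecting terms: 2x − 8 = 16, so 2x = 24, so x = 12.
Then 2E = 12 + 3·12 = 48, so E = 24, V = 2E/4 = 12, F = 2 + 12 = 14.

12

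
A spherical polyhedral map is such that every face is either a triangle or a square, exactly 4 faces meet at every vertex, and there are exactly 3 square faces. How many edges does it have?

Let x be the number of triangles; then F = 3 + x.
Edge–face incidences: 2E = 4·3 + 3·x = 12 + 3x.
Every vertex has degree 4, so 4V = 2E.
Euler: V − E + F = 2 ⇒ (2E)/4 − E + (3 + x) = 2.
Multiply by 8: 2·(2E) − 4·(2E) + 8·(3 + x) = 16, i.e. 24 + 8x − 2·(12 + 3x) = 16.
Collecting terms: 2x = 16, so x = 8.
Then 2E = 12 + 3·8 = 36, so E = 18, V = 2E/4 = 9, F = 3 + 8 = 11.

18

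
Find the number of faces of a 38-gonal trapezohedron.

76

The n-trapezohedron (dual of the n-antiprism) has V = 2·38 + 2 = 78, E = 4·38 = 152, F = 2·38 = 76.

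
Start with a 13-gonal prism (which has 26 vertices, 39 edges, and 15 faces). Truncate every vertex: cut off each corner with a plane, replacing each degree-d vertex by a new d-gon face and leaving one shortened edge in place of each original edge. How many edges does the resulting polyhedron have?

Truncation replaces each original edge-end by a new vertex, so V′ = 2E = 78.
Each original edge survives, and each old vertex of degree d contributes d new edges; summing degrees gives Σd = 2E, so E′ = E + 2E = 3E = 117.
Each original face survives and each original vertex becomes one new face: F′ = F + V = 41.

117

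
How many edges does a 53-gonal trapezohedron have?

The n-trapezohedron (dual of the n-antiprism) has V = 2·53 + 2 = 108, E = 4·53 = 212, F = 2·53 = 106.

212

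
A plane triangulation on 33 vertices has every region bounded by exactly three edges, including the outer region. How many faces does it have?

62

In a plane triangulation 3F = 2E and V − E + F = 2, so F = 2V − 4 = 2·33 − 4 = 62.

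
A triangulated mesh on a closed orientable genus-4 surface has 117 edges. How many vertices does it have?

33

χ = 2 − 2·4 = -6, and every face is a triangle so 3F = 2E.
F = 2E/3 = 78. Then V = -6 + E − F = -6 + 117 − 78 = 33.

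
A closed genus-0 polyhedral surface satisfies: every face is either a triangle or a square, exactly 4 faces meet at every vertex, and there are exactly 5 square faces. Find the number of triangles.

Let x be the number of triangles; then F = 5 + x.
Edge–face incidences: 2E = 4·5 + 3·x = 20 + 3x.
Every vertex has degree 4, so 4V = 2E.
Euler: V − E + F = 2 ⇒ (2E)/4 − E + (5 + x) = 2.
Multiply by 8: 2·(2E) − 4·(2E) + 8·(5 + x) = 16, i.e. 40 + 8x − 2·(20 + 3x) = 16.
Collecting terms: 2x = 16, so x = 8.
Then 2E = 20 + 3·8 = 44, so E = 22, V = 2E/4 = 11, F = 5 + 8 = 13.

8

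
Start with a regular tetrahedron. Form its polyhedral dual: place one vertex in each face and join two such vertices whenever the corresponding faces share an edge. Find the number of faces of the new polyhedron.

The base solid has V = 4, E = 6, F = 4.
The dual swaps V and F and preserves E: V′ = F = 4, E′ = E = 6, F′ = V = 4.

4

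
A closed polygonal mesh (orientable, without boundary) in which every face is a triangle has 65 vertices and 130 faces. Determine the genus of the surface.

Every face is a triangle, so 2E = 3·130 = 390, giving E = 195.
χ = V − E + F = 65 − 195 + 130 = 0.
For a closed orientable surface χ = 2 − 2g, so g = (2 − (0))/2 = 1.

1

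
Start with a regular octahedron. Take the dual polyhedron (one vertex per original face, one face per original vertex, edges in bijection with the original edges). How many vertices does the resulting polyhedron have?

8

The base solid has V = 6, E = 12, F = 8.
The dual swaps V and F and preserves E: V′ = F = 8, E′ = E = 12, F′ = V = 6.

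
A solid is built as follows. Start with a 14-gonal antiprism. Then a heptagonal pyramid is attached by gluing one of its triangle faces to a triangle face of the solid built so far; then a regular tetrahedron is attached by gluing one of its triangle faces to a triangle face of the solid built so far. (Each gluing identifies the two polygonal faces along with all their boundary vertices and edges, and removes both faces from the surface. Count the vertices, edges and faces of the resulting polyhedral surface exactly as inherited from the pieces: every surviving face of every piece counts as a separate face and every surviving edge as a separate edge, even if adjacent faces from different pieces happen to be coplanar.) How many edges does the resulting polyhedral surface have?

A 14-gonal antiprism: V=28, E=56, F=30.
Attach a heptagonal pyramid (V=8, E=14, F=8) along a 3-gon: merge 3 vertices and 3 edges, delete both glued faces → V=33, E=67, F=36.
Attach a regular tetrahedron (V=4, E=6, F=4) along a 3-gon: merge 3 vertices and 3 edges, delete both glued faces → V=34, E=70, F=38.
Check: V − E + F = 34 − 70 + 38 = 2.

70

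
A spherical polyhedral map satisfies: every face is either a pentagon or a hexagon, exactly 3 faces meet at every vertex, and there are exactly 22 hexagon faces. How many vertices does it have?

Let x be the number of pentagons; then F = 22 + x.
Edge–face incidences: 2E = 6·22 + 5·x = 132 + 5x.
Every vertex has degree 3, so 3V = 2E.
Euler: V − E + F = 2 ⇒ (2E)/3 − E + (22 + x) = 2.
Multiply by 6: 2·(2E) − 3·(2E) + 6·(22 + x) = 12, i.e. 132 + 6x − (132 + 5x) = 12.
Collecting terms: x = 12.
Then 2E = 132 + 5·12 = 192, so E = 96, V = 2E/3 = 64, F = 22 + 12 = 34.

64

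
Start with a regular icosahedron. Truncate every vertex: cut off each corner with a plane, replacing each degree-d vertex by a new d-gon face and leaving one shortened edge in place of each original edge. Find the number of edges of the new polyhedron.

90

The base solid has V = 12, E = 30, F = 20.
Truncation replaces each original edge-end by a new vertex, so V′ = 2E = 60.
Each original edge survives, and each old vertex of degree d contributes d new edges; summing degrees gives Σd = 2E, so E′ = E + 2E = 3E = 90.
Each original face survives and each original vertex becomes one new face: F′ = F + V = 32.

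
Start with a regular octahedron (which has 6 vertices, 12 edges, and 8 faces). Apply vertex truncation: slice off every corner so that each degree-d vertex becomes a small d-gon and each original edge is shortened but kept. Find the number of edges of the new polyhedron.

36

Truncation replaces each original edge-end by a new vertex, so V′ = 2E = 24.
Each original edge survives, and each old vertex of degree d contributes d new edges; summing degrees gives Σd = 2E, so E′ = E + 2E = 3E = 36.
Each original face survives and each original vertex becomes one new face: F′ = F + V = 14.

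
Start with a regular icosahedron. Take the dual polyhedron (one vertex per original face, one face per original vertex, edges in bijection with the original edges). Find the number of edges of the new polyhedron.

30

The base solid has V = 12, E = 30, F = 20.
The dual swaps V and F and preserves E: V′ = F = 20, E′ = E = 30, F′ = V = 12.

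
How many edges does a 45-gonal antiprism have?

180

An antiprism on an n-gon has two n-gon caps and 2n triangles: V = 2·45 = 90, E = 4·45 = 180, F = 2·45 + 2 = 92.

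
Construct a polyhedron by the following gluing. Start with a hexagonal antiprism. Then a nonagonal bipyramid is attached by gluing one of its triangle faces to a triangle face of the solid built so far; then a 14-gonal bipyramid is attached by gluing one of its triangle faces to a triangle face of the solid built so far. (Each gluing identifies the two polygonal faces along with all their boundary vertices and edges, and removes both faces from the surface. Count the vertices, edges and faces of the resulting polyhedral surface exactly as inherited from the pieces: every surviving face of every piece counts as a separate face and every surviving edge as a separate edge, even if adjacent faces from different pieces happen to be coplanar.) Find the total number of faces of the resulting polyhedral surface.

56

A hexagonal antiprism: V=12, E=24, F=14.
Attach a nonagonal bipyramid (V=11, E=27, F=18) along a 3-gon: merge 3 vertices and 3 edges, delete both glued faces → V=20, E=48, F=30.
Attach a 14-gonal bipyramid (V=16, E=42, F=28) along a 3-gon: merge 3 vertices and 3 edges, delete both glued faces → V=33, E=87, F=56.
Check: V − E + F = 33 − 87 + 56 = 2.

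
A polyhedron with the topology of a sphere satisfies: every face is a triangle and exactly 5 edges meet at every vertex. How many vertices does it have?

12

Each face has 3 edges and each edge borders two faces, so 2E = 3F.
Each vertex has degree 5, so 5V = 2E and hence V = 3F/5.
Euler: V − E + F = 2 ⇒ (3F/5) − (3F/2) + F = 2.
Multiply by 10: (6 − 15 + 10)F = 20, i.e. 1F = 20.
So F = 20, E = 3·20/2 = 30, V = 3·20/5 = 12.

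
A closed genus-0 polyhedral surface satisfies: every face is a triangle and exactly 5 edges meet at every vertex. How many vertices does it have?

12

Each face has 3 edges and each edge borders two faces, so 2E = 3F.
Each vertex has degree 5, so 5V = 2E and hence V = 3F/5.
Euler: V − E + F = 2 ⇒ (3F/5) − (3F/2) + F = 2.
Multiply by 10: (6 − 15 + 10)F = 20, i.e. 1F = 20.
So F = 20, E = 3·20/2 = 30, V = 3·20/5 = 12.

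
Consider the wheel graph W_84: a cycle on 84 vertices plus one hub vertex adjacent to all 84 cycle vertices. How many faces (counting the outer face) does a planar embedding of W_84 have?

W_84 has V = 84 + 1 = 85 vertices and E = 2·84 = 168 edges.
By Euler's formula F = 2 − V + E = 2 − 85 + 168 = 85.

85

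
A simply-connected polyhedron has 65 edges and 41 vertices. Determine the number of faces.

Here V − E + F = 2.
F = 2 − V + E = 2 − 41 + 65 = 26.

26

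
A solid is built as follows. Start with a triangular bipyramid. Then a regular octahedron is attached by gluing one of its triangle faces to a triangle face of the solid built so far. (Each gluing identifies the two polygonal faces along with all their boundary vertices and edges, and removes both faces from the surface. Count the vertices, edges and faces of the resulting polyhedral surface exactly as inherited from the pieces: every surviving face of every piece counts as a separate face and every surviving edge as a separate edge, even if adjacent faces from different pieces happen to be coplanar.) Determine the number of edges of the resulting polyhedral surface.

18

A triangular bipyramid: V=5, E=9, F=6.
Attach a regular octahedron (V=6, E=12, F=8) along a 3-gon: merge 3 vertices and 3 edges, delete both glued faces → V=8, E=18, F=12.
Check: V − E + F = 8 − 18 + 12 = 2.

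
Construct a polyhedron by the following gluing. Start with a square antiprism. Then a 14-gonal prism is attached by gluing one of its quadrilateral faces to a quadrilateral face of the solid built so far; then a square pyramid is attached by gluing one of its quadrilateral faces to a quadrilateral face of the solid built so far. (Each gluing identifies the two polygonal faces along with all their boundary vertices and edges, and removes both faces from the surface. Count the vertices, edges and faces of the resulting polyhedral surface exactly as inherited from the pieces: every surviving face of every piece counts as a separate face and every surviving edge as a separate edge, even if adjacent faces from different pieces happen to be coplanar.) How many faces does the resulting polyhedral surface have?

27

A square antiprism: V=8, E=16, F=10.
Attach a 14-gonal prism (V=28, E=42, F=16) along a 4-gon: merge 4 vertices and 4 edges, delete both glued faces → V=32, E=54, F=24.
Attach a square pyramid (V=5, E=8, F=5) along a 4-gon: merge 4 vertices and 4 edges, delete both glued faces → V=33, E=58, F=27.
Check: V − E + F = 33 − 58 + 27 = 2.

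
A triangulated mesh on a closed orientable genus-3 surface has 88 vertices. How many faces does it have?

χ = 2 − 2·3 = -4, and every face is a triangle so 3F = 2E.
V − E + F = -4 with E = 3F/2 gives 88 − (3/2 − 1)·F = -4, so F = 184 and E = 276.

184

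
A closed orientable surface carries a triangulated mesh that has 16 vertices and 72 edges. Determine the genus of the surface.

5

Every face is a triangle and each edge borders two faces, so 3F = 2·72, giving F = 48.
χ = V − E + F = 16 − 72 + 48 = -8.
For a closed orientable surface χ = 2 − 2g, so g = (2 − (-8))/2 = 5.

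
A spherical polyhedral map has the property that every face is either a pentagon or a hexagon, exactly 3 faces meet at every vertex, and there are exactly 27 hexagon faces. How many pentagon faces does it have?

12

Let x be the number of pentagons; then F = 27 + x.
Edge–face incidences: 2E = 6·27 + 5·x = 162 + 5x.
Every vertex has degree 3, so 3V = 2E.
Euler: V − E + F = 2 ⇒ (2E)/3 − E + (27 + x) = 2.
Multiply by 6: 2·(2E) − 3·(2E) + 6·(27 + x) = 12, i.e. 162 + 6x − (162 + 5x) = 12.
Collecting terms: x = 12.
Then 2E = 162 + 5·12 = 222, so E = 111, V = 2E/3 = 74, F = 27 + 12 = 39.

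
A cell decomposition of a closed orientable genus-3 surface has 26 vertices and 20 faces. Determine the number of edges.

50

For a closed orientable surface of genus 3, χ = 2 − 2·3 = -4.
E = V + F − (-4) = 26 + 20 − (-4) = 50.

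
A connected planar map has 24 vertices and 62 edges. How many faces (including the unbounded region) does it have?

Euler's formula for a connected plane graph: V − E + F = 2, so F = 2 − 24 + 62 = 40.

40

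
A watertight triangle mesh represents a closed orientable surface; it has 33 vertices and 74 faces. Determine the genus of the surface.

Every face is a triangle, so 2E = 3·74 = 222, giving E = 111.
χ = V − E + F = 33 − 111 + 74 = -4.
For a closed orientable surface χ = 2 − 2g, so g = (2 − (-4))/2 = 3.

3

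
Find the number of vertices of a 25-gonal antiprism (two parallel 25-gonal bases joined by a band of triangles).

An antiprism on an n-gon has two n-gon caps and 2n triangles: V = 2·25 = 50, E = 4·25 = 100, F = 2·25 + 2 = 52.
Check: V − E + F = 50 − 100 + 52 = 2.

50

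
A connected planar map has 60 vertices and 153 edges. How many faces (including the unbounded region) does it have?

95

Euler's formula for a connected plane graph: V − E + F = 2, so F = 2 − 60 + 153 = 95.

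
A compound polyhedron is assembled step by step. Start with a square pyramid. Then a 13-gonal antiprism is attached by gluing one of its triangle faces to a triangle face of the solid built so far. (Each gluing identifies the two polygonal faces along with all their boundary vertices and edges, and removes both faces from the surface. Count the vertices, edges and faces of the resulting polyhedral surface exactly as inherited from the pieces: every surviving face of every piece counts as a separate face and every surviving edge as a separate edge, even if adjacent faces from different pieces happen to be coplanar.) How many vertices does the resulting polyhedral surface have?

A square pyramid: V=5, E=8, F=5.
Attach a 13-gonal antiprism (V=26, E=52, F=28) along a 3-gon: merge 3 vertices and 3 edges, delete both glued faces → V=28, E=57, F=31.
Check: V − E + F = 28 − 57 + 31 = 2.

28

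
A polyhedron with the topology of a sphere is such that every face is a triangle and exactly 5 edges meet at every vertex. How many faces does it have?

20

Each face has 3 edges and each edge borders two faces, so 2E = 3F.
Each vertex has degree 5, so 5V = 2E and hence V = 3F/5.
Euler: V − E + F = 2 ⇒ (3F/5) − (3F/2) + F = 2.
Multiply by 10: (6 − 15 + 10)F = 20, i.e. 1F = 20.
So F = 20, E = 3·20/2 = 30, V = 3·20/5 = 12.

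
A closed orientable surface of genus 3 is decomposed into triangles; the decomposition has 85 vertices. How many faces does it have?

χ = 2 − 2·3 = -4, and every face is a triangle so 3F = 2E.
V − E + F = -4 with E = 3F/2 gives 85 − (3/2 − 1)·F = -4, so F = 178 and E = 267.

178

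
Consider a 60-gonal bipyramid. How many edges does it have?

180

A bipyramid over an n-gon has 2n triangular faces and n + 2 vertices: V = 60 + 2 = 62, E = 3·60 = 180, F = 2·60 = 120.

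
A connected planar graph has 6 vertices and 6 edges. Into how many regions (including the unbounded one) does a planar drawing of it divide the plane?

2

Euler's formula for a connected plane graph: V − E + F = 2, so F = 2 − 6 + 6 = 2.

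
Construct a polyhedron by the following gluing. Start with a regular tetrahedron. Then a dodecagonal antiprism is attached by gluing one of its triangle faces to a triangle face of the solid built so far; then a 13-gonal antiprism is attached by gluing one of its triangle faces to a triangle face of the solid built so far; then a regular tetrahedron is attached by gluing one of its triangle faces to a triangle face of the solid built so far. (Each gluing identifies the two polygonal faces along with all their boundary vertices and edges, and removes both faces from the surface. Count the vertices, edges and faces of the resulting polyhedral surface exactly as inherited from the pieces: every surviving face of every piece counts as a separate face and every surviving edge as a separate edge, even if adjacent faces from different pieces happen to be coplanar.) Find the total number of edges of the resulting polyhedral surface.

A regular tetrahedron: V=4, E=6, F=4.
Attach a dodecagonal antiprism (V=24, E=48, F=26) along a 3-gon: merge 3 vertices and 3 edges, delete both glued faces → V=25, E=51, F=28.
Attach a 13-gonal antiprism (V=26, E=52, F=28) along a 3-gon: merge 3 vertices and 3 edges, delete both glued faces → V=48, E=100, F=54.
Attach a regular tetrahedron (V=4, E=6, F=4) along a 3-gon: merge 3 vertices and 3 edges, delete both glued faces → V=49, E=103, F=56.
Check: V − E + F = 49 − 103 + 56 = 2.

103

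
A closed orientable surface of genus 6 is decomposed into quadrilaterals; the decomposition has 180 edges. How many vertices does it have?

χ = 2 − 2·6 = -10, and every face is a square so 4F = 2E.
F = 2E/4 = 90. Then V = -10 + E − F = -10 + 180 − 90 = 80.

80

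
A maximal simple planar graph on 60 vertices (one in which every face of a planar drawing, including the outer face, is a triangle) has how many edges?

174

In a plane triangulation 3F = 2E and V − E + F = 2, so E = 3V − 6 = 3·60 − 6 = 174.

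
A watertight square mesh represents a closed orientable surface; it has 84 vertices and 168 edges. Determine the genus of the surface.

1

Every face is a square and each edge borders two faces, so 4F = 2·168, giving F = 84.
χ = V − E + F = 84 − 168 + 84 = 0.
For a closed orientable surface χ = 2 − 2g, so g = (2 − (0))/2 = 1.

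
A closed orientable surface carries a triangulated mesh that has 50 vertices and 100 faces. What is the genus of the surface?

Every face is a triangle, so 2E = 3·100 = 300, giving E = 150.
χ = V − E + F = 50 − 150 + 100 = 0.
For a closed orientable surface χ = 2 − 2g, so g = (2 − (0))/2 = 1.

1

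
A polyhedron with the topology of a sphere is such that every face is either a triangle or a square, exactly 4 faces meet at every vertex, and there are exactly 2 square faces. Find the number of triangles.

Let x be the number of triangles; then F = 2 + x.
Edge–face incidences: 2E = 4·2 + 3·x = 8 + 3x.
Every vertex has degree 4, so 4V = 2E.
Euler: V − E + F = 2 ⇒ (2E)/4 − E + (2 + x) = 2.
Multiply by 8: 2·(2E) − 4·(2E) + 8·(2 + x) = 16, i.e. 16 + 8x − 2·(8 + 3x) = 16.
Collecting terms: 2x = 16, so x = 8.
Then 2E = 8 + 3·8 = 32, so E = 16, V = 2E/4 = 8, F = 2 + 8 = 10.

8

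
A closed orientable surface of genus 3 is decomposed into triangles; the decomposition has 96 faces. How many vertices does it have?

χ = 2 − 2·3 = -4, and every face is a triangle so 3F = 2E.
E = 3·96/2 = 144. Then V = -4 + E − F = -4 + 144 − 96 = 44.

44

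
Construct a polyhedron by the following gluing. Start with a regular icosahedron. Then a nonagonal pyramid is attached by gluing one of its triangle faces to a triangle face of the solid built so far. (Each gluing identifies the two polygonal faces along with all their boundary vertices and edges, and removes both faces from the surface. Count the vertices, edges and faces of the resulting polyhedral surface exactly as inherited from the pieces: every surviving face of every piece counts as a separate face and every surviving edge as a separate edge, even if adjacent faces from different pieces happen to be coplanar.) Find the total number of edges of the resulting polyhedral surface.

A regular icosahedron: V=12, E=30, F=20.
Attach a nonagonal pyramid (V=10, E=18, F=10) along a 3-gon: merge 3 vertices and 3 edges, delete both glued faces → V=19, E=45, F=28.
Check: V − E + F = 19 − 45 + 28 = 2.

45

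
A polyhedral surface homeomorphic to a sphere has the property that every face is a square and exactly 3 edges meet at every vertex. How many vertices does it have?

8

Each face has 4 edges and each edge borders two faces, so 2E = 4F.
Each vertex has degree 3, so 3V = 2E and hence V = 4F/3.
Euler: V − E + F = 2 ⇒ (4F/3) − (4F/2) + F = 2.
Multiply by 6: (8 − 12 + 6)F = 12, i.e. 2F = 12.
So F = 6, E = 4·6/2 = 12, V = 4·6/3 = 8.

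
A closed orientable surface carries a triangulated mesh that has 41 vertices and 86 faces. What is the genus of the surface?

Every face is a triangle, so 2E = 3·86 = 258, giving E = 129.
χ = V − E + F = 41 − 129 + 86 = -2.
For a closed orientable surface χ = 2 − 2g, so g = (2 − (-2))/2 = 2.

2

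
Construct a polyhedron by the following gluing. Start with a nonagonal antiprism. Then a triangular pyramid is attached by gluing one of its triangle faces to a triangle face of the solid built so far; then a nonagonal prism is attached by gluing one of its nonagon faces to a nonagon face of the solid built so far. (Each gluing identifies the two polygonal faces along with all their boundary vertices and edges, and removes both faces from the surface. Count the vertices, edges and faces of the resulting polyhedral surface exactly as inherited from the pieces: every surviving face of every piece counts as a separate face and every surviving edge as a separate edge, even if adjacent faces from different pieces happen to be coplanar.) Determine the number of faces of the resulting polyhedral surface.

31

A nonagonal antiprism: V=18, E=36, F=20.
Attach a triangular pyramid (V=4, E=6, F=4) along a 3-gon: merge 3 vertices and 3 edges, delete both glued faces → V=19, E=39, F=22.
Attach a nonagonal prism (V=18, E=27, F=11) along a 9-gon: merge 9 vertices and 9 edges, delete both glued faces → V=28, E=57, F=31.
Check: V − E + F = 28 − 57 + 31 = 2.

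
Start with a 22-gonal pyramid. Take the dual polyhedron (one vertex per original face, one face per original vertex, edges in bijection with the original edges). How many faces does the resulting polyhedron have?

23

The base solid has V = 23, E = 44, F = 23.
The dual swaps V and F and preserves E: V′ = F = 23, E′ = E = 44, F′ = V = 23.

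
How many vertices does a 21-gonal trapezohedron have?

The n-trapezohedron (dual of the n-antiprism) has V = 2·21 + 2 = 44, E = 4·21 = 84, F = 2·21 = 42.

44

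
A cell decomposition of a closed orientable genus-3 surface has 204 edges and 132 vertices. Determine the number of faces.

68

For a closed orientable surface of genus 3, χ = 2 − 2·3 = -4.
F = -4 − V + E = -4 − 132 + 204 = 68.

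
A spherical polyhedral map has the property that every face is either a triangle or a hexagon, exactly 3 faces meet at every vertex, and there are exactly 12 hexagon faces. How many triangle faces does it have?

4

Let x be the number of triangles; then F = 12 + x.
Edge–face incidences: 2E = 6·12 + 3·x = 72 + 3x.
Every vertex has degree 3, so 3V = 2E.
Euler: V − E + F = 2 ⇒ (2E)/3 − E + (12 + x) = 2.
Multiply by 6: 2·(2E) − 3·(2E) + 6·(12 + x) = 12, i.e. 72 + 6x − (72 + 3x) = 12.
Collecting terms: 3x = 12, so x = 4.
Then 2E = 72 + 3·4 = 84, so E = 42, V = 2E/3 = 28, F = 12 + 4 = 16.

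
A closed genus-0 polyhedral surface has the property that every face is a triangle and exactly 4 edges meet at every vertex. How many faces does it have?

8

Each face has 3 edges and each edge borders two faces, so 2E = 3F.
Each vertex has degree 4, so 4V = 2E and hence V = 3F/4.
Euler: V − E + F = 2 ⇒ (3F/4) − (3F/2) + F = 2.
Multiply by 8: (6 − 12 + 8)F = 16, i.e. 2F = 16.
So F = 8, E = 3·8/2 = 12, V = 3·8/4 = 6.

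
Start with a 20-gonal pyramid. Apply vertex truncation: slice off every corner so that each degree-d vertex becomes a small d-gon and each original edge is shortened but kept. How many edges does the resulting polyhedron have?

The base solid has V = 21, E = 40, F = 21.
Truncation replaces each original edge-end by a new vertex, so V′ = 2E = 80.
Each original edge survives, and each old vertex of degree d contributes d new edges; summing degrees gives Σd = 2E, so E′ = E + 2E = 3E = 120.
Each original face survives and each original vertex becomes one new face: F′ = F + V = 42.

120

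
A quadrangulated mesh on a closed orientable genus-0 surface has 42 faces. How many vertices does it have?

44

χ = 2 − 2·0 = 2, and every face is a square so 4F = 2E.
E = 4·42/2 = 84. Then V = 2 + E − F = 2 + 84 − 42 = 44.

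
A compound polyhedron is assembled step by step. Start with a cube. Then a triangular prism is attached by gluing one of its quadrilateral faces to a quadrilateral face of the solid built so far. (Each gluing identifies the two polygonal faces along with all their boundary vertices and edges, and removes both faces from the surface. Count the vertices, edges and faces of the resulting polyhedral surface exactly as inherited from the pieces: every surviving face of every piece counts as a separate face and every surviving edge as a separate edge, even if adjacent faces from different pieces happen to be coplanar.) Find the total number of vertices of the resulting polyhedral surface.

10

A cube: V=8, E=12, F=6.
Attach a triangular prism (V=6, E=9, F=5) along a 4-gon: merge 4 vertices and 4 edges, delete both glued faces → V=10, E=17, F=9.
Check: V − E + F = 10 − 17 + 9 = 2.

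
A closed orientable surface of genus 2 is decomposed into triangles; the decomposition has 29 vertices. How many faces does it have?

χ = 2 − 2·2 = -2, and every face is a triangle so 3F = 2E.
V − E + F = -2 with E = 3F/2 gives 29 − (3/2 − 1)·F = -2, so F = 62 and E = 93.

62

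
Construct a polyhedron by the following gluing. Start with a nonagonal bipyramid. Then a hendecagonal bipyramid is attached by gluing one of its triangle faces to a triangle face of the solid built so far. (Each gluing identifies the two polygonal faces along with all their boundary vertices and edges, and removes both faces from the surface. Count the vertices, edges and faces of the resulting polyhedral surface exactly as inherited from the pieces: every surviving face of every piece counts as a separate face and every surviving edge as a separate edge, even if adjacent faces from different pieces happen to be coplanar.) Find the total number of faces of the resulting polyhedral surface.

38

A nonagonal bipyramid: V=11, E=27, F=18.
Attach a hendecagonal bipyramid (V=13, E=33, F=22) along a 3-gon: merge 3 vertices and 3 edges, delete both glued faces → V=21, E=57, F=38.
Check: V − E + F = 21 − 57 + 38 = 2.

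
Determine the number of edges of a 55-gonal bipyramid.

A bipyramid over an n-gon has 2n triangular faces and n + 2 vertices: V = 55 + 2 = 57, E = 3·55 = 165, F = 2·55 = 110.

165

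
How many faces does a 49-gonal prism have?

51

A prism on an n-gon has two n-gon bases and n rectangular sides: V = 2·49 = 98, E = 3·49 = 147, F = 49 + 2 = 51.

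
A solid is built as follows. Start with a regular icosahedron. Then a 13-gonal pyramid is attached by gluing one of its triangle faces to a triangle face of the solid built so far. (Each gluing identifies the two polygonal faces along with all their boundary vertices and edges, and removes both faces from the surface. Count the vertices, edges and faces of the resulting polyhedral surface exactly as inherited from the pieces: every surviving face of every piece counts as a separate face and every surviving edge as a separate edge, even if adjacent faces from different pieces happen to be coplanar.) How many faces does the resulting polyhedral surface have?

A regular icosahedron: V=12, E=30, F=20.
Attach a 13-gonal pyramid (V=14, E=26, F=14) along a 3-gon: merge 3 vertices and 3 edges, delete both glued faces → V=23, E=53, F=32.
Check: V − E + F = 23 − 53 + 32 = 2.

32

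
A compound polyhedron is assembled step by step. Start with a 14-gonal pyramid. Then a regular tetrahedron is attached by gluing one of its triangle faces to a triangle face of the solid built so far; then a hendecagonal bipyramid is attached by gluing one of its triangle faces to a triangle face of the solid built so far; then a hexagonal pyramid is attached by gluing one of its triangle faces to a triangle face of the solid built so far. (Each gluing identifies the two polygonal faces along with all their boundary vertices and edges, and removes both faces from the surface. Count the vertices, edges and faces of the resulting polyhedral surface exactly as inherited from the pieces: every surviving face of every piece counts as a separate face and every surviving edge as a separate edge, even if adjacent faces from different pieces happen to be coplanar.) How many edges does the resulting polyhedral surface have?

A 14-gonal pyramid: V=15, E=28, F=15.
Attach a regular tetrahedron (V=4, E=6, F=4) along a 3-gon: merge 3 vertices and 3 edges, delete both glued faces → V=16, E=31, F=17.
Attach a hendecagonal bipyramid (V=13, E=33, F=22) along a 3-gon: merge 3 vertices and 3 edges, delete both glued faces → V=26, E=61, F=37.
Attach a hexagonal pyramid (V=7, E=12, F=7) along a 3-gon: merge 3 vertices and 3 edges, delete both glued faces → V=30, E=70, F=42.
Check: V − E + F = 30 − 70 + 42 = 2.

70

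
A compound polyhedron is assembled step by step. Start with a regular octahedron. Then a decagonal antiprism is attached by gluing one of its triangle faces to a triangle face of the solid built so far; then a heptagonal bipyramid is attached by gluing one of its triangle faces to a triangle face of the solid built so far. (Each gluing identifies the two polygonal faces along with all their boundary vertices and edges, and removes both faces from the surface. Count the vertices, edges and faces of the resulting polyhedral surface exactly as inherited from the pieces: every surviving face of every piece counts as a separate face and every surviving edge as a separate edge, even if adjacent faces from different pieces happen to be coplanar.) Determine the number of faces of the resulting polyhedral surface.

A regular octahedron: V=6, E=12, F=8.
Attach a decagonal antiprism (V=20, E=40, F=22) along a 3-gon: merge 3 vertices and 3 edges, delete both glued faces → V=23, E=49, F=28.
Attach a heptagonal bipyramid (V=9, E=21, F=14) along a 3-gon: merge 3 vertices and 3 edges, delete both glued faces → V=29, E=67, F=40.
Check: V − E + F = 29 − 67 + 40 = 2.

40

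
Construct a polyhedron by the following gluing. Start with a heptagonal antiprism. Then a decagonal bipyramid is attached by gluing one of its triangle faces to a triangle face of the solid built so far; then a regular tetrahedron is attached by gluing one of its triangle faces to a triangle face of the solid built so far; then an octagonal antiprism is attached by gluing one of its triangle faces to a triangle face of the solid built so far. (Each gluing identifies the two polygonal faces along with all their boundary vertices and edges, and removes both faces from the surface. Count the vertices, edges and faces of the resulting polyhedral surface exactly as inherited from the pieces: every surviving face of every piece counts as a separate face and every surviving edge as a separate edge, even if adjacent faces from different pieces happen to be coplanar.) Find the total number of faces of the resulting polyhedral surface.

52

A heptagonal antiprism: V=14, E=28, F=16.
Attach a decagonal bipyramid (V=12, E=30, F=20) along a 3-gon: merge 3 vertices and 3 edges, delete both glued faces → V=23, E=55, F=34.
Attach a regular tetrahedron (V=4, E=6, F=4) along a 3-gon: merge 3 vertices and 3 edges, delete both glued faces → V=24, E=58, F=36.
Attach an octagonal antiprism (V=16, E=32, F=18) along a 3-gon: merge 3 vertices and 3 edges, delete both glued faces → V=37, E=87, F=52.
Check: V − E + F = 37 − 87 + 52 = 2.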